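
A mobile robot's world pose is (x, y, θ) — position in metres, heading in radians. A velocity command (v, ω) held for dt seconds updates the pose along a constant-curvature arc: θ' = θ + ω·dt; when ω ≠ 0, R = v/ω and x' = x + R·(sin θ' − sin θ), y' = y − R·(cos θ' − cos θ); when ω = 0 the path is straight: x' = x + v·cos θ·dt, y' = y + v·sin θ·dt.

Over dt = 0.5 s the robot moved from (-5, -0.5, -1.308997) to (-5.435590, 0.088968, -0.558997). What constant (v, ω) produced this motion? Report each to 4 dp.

Δθ = -0.558997 − -1.308997 = 0.750000
ω = Δθ/dt = 0.750000/0.5 = 1.5000
R = −Δy/(cos θ' − cos θ) = -1.0000
v = R·ω = -1.0000·1.5000 = -1.5000

v = -1.5000, ω = 1.5000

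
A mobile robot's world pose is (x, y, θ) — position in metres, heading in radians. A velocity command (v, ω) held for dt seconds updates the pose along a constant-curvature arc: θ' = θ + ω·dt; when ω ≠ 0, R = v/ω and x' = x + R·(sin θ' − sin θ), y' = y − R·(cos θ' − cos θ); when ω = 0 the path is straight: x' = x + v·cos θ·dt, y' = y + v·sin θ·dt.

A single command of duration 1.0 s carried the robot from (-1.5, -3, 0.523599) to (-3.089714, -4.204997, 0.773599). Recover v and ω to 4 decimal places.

v = -2.0000, ω = 0.2500

Δθ = 0.773599 − 0.523599 = 0.250000
ω = Δθ/dt = 0.250000/1.0 = 0.2500
R = Δx/(sin θ' − sin θ) = -8.0000
v = R·ω = -8.0000·0.2500 = -2.0000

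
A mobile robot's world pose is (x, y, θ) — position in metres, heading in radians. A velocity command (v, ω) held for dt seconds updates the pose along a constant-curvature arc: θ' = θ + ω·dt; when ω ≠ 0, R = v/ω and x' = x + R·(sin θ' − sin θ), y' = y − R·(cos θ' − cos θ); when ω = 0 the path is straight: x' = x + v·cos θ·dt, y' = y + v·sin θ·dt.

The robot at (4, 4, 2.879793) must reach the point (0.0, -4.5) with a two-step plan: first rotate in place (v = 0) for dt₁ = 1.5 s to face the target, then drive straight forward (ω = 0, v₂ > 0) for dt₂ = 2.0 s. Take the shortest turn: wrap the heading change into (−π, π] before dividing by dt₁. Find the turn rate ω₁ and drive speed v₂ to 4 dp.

heading to target = atan2(-4.5−4, 0−4) = -2.0106
Δθ = wrap(-2.0106 − 2.8798) = 1.3928; ω₁ = Δθ/dt₁ = 0.9285
distance = √((0−4)² + (-4.5−4)²) = 9.3941; v₂ = distance/dt₂ = 4.6971

ω₁ = 0.9285, v₂ = 4.6971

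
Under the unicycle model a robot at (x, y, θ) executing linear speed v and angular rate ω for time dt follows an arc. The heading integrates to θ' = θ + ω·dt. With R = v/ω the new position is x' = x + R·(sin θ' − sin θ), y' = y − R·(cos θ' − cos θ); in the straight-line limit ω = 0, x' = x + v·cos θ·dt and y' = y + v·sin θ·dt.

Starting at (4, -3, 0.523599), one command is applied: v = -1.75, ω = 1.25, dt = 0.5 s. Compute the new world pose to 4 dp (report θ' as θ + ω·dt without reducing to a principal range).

θ' = 0.5236 + 1.25·0.5 = 1.1486
R = v/ω = -1.75/1.25 = -1.4000
x' = 4 + -1.4000·(sin 1.1486 − sin 0.5236) = 3.4229
y' = -3 − -1.4000·(cos 1.1486 − cos 0.5236) = -3.6388

(3.4229, -3.6388, 1.1486)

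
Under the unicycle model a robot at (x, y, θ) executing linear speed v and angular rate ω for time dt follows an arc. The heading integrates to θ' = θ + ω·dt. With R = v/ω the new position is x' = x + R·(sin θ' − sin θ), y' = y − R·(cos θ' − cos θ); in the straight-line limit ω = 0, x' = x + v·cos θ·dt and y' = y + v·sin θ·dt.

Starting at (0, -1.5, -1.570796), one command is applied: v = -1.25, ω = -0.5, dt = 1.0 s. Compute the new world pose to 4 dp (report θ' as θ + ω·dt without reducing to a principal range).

θ' = -1.5708 + -0.5·1.0 = -2.0708
R = v/ω = -1.25/-0.5 = 2.5000
x' = 0 + 2.5000·(sin -2.0708 − sin -1.5708) = 0.3060
y' = -1.5 − 2.5000·(cos -2.0708 − cos -1.5708) = -0.3014

(0.3060, -0.3014, -2.0708)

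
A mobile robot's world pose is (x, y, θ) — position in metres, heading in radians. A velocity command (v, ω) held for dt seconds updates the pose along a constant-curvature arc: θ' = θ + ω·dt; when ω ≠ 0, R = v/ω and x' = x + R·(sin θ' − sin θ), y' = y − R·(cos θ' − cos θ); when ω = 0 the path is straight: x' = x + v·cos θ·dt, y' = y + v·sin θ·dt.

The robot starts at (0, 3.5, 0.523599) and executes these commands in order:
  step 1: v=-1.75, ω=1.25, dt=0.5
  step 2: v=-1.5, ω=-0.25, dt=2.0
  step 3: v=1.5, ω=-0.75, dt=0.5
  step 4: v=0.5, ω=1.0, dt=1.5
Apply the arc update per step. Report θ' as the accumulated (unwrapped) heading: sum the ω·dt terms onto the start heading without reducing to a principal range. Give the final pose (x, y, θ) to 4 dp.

step 1: θ'=1.1486 (R=-1.4000) → pose (-0.5771, 2.8612, 1.1486)
step 2: θ'=0.6486 (R=6.0000) → pose (-2.4258, 0.5382, 0.6486)
step 3: θ'=0.2736 (R=-2.0000) → pose (-1.7580, 0.8700, 0.2736)
step 4: θ'=1.7736 (R=0.5000) → pose (-1.4034, 1.4521, 1.7736)

(-1.4034, 1.4521, 1.7736)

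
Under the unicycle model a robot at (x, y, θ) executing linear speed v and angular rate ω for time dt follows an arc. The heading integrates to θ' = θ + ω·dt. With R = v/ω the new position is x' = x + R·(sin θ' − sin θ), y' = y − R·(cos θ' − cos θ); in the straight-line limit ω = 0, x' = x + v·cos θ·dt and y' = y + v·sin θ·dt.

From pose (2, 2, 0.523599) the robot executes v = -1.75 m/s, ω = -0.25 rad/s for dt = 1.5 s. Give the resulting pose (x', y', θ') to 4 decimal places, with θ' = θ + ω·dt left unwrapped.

θ' = 0.5236 + -0.25·1.5 = 0.1486
R = v/ω = -1.75/-0.25 = 7.0000
x' = 2 + 7.0000·(sin 0.1486 − sin 0.5236) = -0.4636
y' = 2 − 7.0000·(cos 0.1486 − cos 0.5236) = 1.1393

(-0.4636, 1.1393, 0.1486)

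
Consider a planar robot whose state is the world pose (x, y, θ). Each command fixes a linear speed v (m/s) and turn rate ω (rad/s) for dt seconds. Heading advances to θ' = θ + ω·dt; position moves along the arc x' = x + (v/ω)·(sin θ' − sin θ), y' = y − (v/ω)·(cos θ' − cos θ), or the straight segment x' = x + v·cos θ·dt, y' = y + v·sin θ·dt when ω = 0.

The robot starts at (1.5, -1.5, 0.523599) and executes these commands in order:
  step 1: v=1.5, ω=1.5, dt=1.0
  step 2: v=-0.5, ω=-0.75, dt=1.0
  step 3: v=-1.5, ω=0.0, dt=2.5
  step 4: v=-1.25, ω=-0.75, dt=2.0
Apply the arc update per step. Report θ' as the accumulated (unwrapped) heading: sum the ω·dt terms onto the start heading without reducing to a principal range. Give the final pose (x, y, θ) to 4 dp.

(-1.1287, -5.4050, -0.2264)

step 1: θ'=2.0236 (R=1.0000) → pose (1.8992, -0.1965, 2.0236)
step 2: θ'=1.2736 (R=0.6667) → pose (1.9372, -0.6834, 1.2736)
step 3: θ'=1.2736 (straight) → pose (0.8390, -4.2690, 1.2736)
step 4: θ'=-0.2264 (R=1.6667) → pose (-1.1287, -5.4050, -0.2264)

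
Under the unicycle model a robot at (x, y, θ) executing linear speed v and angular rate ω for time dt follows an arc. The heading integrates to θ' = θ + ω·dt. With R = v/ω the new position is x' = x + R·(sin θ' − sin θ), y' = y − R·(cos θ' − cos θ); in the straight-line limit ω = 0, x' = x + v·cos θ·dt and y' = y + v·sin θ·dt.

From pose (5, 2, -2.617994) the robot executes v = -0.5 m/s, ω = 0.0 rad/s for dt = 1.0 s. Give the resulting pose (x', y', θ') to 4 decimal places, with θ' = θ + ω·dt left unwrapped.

θ' = -2.6180 + 0.0·1.0 = -2.6180
ω = 0 → straight: x' = 5 + -0.5·cos(-2.6180)·1.0 = 5.4330
y' = 2 + -0.5·sin(-2.6180)·1.0 = 2.2500

(5.4330, 2.2500, -2.6180)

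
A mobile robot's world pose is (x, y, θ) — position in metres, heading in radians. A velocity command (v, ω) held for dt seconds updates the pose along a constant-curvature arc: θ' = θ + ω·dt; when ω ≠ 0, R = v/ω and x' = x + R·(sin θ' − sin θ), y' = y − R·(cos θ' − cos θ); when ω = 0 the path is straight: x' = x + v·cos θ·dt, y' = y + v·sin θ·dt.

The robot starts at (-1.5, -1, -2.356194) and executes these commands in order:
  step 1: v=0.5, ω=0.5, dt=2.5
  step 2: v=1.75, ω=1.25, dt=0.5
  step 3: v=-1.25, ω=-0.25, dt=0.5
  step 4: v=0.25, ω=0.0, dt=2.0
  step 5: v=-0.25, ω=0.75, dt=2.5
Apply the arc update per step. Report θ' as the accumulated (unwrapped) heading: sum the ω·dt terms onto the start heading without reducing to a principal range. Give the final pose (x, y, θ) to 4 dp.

(-1.7150, -2.9055, 1.2688)

step 1: θ'=-1.1062 (R=1.0000) → pose (-1.6869, -2.1552, -1.1062)
step 2: θ'=-0.4812 (R=1.4000) → pose (-1.0833, -2.7689, -0.4812)
step 3: θ'=-0.6062 (R=5.0000) → pose (-1.6178, -2.4458, -0.6062)
step 4: θ'=-0.6062 (straight) → pose (-1.2069, -2.7307, -0.6062)
step 5: θ'=1.2688 (R=-0.3333) → pose (-1.7150, -2.9055, 1.2688)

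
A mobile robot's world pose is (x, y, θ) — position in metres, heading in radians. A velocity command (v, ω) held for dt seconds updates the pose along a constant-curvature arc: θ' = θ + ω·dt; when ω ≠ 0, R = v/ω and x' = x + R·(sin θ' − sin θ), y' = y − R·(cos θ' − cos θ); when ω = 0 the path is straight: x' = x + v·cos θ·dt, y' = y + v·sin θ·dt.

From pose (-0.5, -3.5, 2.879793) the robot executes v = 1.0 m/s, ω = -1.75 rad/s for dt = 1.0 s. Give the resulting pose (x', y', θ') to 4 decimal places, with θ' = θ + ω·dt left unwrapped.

(-0.8689, -2.7041, 1.1298)

θ' = 2.8798 + -1.75·1.0 = 1.1298
R = v/ω = 1.0/-1.75 = -0.5714
x' = -0.5 + -0.5714·(sin 1.1298 − sin 2.8798) = -0.8689
y' = -3.5 − -0.5714·(cos 1.1298 − cos 2.8798) = -2.7041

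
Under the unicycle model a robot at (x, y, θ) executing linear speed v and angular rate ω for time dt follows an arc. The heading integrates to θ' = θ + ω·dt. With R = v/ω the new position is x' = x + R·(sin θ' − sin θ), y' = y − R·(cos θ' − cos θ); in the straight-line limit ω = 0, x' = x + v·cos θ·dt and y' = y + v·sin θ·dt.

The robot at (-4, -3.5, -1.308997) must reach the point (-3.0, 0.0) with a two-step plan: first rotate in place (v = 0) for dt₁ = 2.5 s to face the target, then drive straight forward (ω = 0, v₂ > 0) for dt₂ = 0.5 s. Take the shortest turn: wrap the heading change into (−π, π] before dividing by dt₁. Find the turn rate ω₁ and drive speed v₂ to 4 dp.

ω₁ = 1.0406, v₂ = 7.2801

heading to target = atan2(0−-3.5, -3−-4) = 1.2925
Δθ = wrap(1.2925 − -1.3090) = 2.6015; ω₁ = Δθ/dt₁ = 1.0406
distance = √((-3−-4)² + (0−-3.5)²) = 3.6401; v₂ = distance/dt₂ = 7.2801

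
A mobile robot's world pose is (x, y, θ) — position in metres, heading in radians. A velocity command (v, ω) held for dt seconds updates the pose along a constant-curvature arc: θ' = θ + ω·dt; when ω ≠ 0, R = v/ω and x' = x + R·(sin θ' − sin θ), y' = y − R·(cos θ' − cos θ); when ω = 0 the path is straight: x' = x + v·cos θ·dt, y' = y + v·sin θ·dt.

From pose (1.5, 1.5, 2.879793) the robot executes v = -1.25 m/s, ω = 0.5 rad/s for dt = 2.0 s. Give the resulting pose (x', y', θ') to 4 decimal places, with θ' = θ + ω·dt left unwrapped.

(3.8294, 2.0656, 3.8798)

θ' = 2.8798 + 0.5·2.0 = 3.8798
R = v/ω = -1.25/0.5 = -2.5000
x' = 1.5 + -2.5000·(sin 3.8798 − sin 2.8798) = 3.8294
y' = 1.5 − -2.5000·(cos 3.8798 − cos 2.8798) = 2.0656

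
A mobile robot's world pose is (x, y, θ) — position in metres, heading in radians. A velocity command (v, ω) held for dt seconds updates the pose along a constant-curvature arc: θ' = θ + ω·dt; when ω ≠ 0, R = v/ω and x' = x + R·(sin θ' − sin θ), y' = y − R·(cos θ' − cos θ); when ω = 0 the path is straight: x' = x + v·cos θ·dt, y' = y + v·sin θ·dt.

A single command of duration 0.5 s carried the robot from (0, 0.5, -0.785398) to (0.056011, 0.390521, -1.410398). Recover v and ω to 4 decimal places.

Δθ = -1.410398 − -0.785398 = -0.625000
ω = Δθ/dt = -0.625000/0.5 = -1.2500
R = −Δy/(cos θ' − cos θ) = -0.2000
v = R·ω = -0.2000·-1.2500 = 0.2500

v = 0.2500, ω = -1.2500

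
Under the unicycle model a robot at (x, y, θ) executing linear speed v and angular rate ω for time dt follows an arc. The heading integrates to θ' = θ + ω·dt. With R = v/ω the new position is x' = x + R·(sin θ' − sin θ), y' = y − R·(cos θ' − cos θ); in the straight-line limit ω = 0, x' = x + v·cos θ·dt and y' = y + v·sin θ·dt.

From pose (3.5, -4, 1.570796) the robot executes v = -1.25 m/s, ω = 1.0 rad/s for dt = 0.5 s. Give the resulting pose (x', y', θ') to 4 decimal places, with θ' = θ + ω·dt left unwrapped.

(3.6530, -4.5993, 2.0708)

θ' = 1.5708 + 1.0·0.5 = 2.0708
R = v/ω = -1.25/1.0 = -1.2500
x' = 3.5 + -1.2500·(sin 2.0708 − sin 1.5708) = 3.6530
y' = -4 − -1.2500·(cos 2.0708 − cos 1.5708) = -4.5993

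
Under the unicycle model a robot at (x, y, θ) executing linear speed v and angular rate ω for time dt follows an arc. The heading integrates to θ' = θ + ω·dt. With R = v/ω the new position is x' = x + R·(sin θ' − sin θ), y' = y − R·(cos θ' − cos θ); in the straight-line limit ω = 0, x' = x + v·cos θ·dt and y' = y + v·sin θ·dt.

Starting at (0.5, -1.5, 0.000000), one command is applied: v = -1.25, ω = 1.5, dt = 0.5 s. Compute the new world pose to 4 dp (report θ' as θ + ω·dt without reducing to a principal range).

(-0.0680, -1.7236, 0.7500)

θ' = 0.0000 + 1.5·0.5 = 0.7500
R = v/ω = -1.25/1.5 = -0.8333
x' = 0.5 + -0.8333·(sin 0.7500 − sin 0.0000) = -0.0680
y' = -1.5 − -0.8333·(cos 0.7500 − cos 0.0000) = -1.7236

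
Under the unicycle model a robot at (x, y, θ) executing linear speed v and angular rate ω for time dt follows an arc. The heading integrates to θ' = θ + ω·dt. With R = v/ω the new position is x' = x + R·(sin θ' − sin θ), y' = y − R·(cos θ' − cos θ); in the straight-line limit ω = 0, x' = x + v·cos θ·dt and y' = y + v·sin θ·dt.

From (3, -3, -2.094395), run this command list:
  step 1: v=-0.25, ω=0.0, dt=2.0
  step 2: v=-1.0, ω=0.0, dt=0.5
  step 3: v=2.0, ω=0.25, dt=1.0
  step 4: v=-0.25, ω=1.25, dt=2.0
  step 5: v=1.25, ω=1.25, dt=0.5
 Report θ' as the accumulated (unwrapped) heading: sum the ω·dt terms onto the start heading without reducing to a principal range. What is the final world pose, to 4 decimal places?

(2.7598, -3.2533, 1.2806)

step 1: θ'=-2.0944 (straight) → pose (3.2500, -2.5670, -2.0944)
step 2: θ'=-2.0944 (straight) → pose (3.5000, -2.1340, -2.0944)
step 3: θ'=-1.8444 (R=8.0000) → pose (2.7258, -3.9724, -1.8444)
step 4: θ'=0.6556 (R=-0.2000) → pose (2.4113, -3.7598, 0.6556)
step 5: θ'=1.2806 (R=1.0000) → pose (2.7598, -3.2533, 1.2806)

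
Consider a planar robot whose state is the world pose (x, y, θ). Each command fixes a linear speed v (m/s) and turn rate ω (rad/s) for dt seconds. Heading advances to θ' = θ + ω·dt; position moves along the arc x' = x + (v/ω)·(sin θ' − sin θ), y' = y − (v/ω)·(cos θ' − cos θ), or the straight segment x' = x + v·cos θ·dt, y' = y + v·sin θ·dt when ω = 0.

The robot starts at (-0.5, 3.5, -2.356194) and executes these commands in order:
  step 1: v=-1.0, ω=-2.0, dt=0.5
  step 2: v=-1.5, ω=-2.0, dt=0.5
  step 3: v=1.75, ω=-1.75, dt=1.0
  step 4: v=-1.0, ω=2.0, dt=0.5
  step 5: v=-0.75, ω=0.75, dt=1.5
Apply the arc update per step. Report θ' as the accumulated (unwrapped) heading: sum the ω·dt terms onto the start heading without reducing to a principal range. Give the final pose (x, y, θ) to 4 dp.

(1.0698, 3.1450, -3.9812)

step 1: θ'=-3.3562 (R=0.5000) → pose (-0.0400, 3.6350, -3.3562)
step 2: θ'=-4.3562 (R=0.7500) → pose (0.5032, 3.1637, -4.3562)
step 3: θ'=-6.1062 (R=-1.0000) → pose (1.2644, 4.4968, -6.1062)
step 4: θ'=-5.1062 (R=-0.5000) → pose (0.8907, 4.1965, -5.1062)
step 5: θ'=-3.9812 (R=-1.0000) → pose (1.0698, 3.1450, -3.9812)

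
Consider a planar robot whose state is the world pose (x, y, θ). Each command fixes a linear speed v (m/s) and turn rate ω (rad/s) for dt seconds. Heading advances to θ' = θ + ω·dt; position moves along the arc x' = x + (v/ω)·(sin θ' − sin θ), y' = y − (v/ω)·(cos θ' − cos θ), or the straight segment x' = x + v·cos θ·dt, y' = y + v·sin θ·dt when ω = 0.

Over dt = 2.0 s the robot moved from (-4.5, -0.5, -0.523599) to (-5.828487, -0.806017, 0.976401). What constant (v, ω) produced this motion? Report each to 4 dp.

v = -0.7500, ω = 0.7500

Δθ = 0.976401 − -0.523599 = 1.500000
ω = Δθ/dt = 1.500000/2.0 = 0.7500
R = Δx/(sin θ' − sin θ) = -1.0000
v = R·ω = -1.0000·0.7500 = -0.7500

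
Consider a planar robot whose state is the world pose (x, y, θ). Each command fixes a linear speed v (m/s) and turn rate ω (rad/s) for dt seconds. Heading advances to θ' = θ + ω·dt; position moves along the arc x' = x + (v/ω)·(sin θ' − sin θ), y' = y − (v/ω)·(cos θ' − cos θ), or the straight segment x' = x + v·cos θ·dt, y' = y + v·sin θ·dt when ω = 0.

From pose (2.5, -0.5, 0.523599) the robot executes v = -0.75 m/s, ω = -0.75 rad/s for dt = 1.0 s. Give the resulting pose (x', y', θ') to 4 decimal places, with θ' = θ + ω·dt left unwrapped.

θ' = 0.5236 + -0.75·1.0 = -0.2264
R = v/ω = -0.75/-0.75 = 1.0000
x' = 2.5 + 1.0000·(sin -0.2264 − sin 0.5236) = 1.7755
y' = -0.5 − 1.0000·(cos -0.2264 − cos 0.5236) = -0.6085

(1.7755, -0.6085, -0.2264)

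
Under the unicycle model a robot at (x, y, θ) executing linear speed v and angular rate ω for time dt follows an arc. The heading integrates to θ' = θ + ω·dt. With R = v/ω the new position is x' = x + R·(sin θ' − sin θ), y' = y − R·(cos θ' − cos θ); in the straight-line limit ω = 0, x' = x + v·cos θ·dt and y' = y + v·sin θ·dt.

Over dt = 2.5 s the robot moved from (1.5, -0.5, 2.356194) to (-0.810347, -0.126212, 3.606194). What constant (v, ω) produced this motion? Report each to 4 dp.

Δθ = 3.606194 − 2.356194 = 1.250000
ω = Δθ/dt = 1.250000/2.5 = 0.5000
R = Δx/(sin θ' − sin θ) = 2.0000
v = R·ω = 2.0000·0.5000 = 1.0000

v = 1.0000, ω = 0.5000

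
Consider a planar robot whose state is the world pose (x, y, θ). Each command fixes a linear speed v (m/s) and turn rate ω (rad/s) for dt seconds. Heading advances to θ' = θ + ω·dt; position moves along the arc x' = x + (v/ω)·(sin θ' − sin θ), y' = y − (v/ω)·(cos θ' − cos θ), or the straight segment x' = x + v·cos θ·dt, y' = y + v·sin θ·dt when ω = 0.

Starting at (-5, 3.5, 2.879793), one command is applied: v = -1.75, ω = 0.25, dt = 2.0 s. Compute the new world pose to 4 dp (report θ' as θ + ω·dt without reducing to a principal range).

(-1.5366, 3.4591, 3.3798)

θ' = 2.8798 + 0.25·2.0 = 3.3798
R = v/ω = -1.75/0.25 = -7.0000
x' = -5 + -7.0000·(sin 3.3798 − sin 2.8798) = -1.5366
y' = 3.5 − -7.0000·(cos 3.3798 − cos 2.8798) = 3.4591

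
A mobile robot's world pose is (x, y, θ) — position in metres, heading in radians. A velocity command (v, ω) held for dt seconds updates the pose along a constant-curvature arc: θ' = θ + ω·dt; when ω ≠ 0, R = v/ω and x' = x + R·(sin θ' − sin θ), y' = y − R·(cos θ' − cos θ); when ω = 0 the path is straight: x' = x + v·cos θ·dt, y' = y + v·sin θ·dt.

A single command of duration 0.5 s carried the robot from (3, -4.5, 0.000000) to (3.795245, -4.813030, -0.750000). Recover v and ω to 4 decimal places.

Δθ = -0.750000 − 0.000000 = -0.750000
ω = Δθ/dt = -0.750000/0.5 = -1.5000
R = Δx/(sin θ' − sin θ) = -1.1667
v = R·ω = -1.1667·-1.5000 = 1.7500

v = 1.7500, ω = -1.5000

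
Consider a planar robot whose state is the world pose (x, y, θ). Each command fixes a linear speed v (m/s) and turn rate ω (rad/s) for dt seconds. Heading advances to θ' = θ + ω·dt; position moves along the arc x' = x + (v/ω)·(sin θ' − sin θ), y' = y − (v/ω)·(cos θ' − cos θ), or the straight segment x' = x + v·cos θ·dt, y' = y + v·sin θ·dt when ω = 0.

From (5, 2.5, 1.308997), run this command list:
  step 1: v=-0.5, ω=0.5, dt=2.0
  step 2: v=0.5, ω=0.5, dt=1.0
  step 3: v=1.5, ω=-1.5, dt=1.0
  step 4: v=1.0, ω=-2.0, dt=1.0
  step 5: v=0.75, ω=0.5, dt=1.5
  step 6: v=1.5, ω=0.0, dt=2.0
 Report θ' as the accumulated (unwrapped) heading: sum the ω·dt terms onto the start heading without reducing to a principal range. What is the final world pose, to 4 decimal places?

(9.0144, 3.1358, 0.0590)

step 1: θ'=2.3090 (R=-1.0000) → pose (5.2262, 1.5682, 2.3090)
step 2: θ'=2.8090 (R=1.0000) → pose (4.8131, 1.8405, 2.8090)
step 3: θ'=1.3090 (R=-1.0000) → pose (4.1736, 3.0445, 1.3090)
step 4: θ'=-0.6910 (R=-0.5000) → pose (4.9753, 3.3004, -0.6910)
step 5: θ'=0.0590 (R=1.5000) → pose (6.0197, 2.9589, 0.0590)
step 6: θ'=0.0590 (straight) → pose (9.0144, 3.1358, 0.0590)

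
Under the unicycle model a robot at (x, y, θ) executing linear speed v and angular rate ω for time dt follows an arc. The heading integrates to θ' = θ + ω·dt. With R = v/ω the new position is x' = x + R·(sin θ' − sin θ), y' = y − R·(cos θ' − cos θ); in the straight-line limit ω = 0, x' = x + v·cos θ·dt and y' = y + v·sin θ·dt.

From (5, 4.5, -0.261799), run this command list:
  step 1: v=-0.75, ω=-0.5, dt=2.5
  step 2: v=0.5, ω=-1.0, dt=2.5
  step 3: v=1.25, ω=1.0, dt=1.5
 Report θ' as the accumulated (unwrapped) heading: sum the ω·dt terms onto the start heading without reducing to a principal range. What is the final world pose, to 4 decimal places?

step 1: θ'=-1.5118 (R=1.5000) → pose (3.8908, 5.8604, -1.5118)
step 2: θ'=-4.0118 (R=-0.5000) → pose (3.0095, 5.5086, -4.0118)
step 3: θ'=-2.5118 (R=1.2500) → pose (1.3177, 5.7130, -2.5118)

(1.3177, 5.7130, -2.5118)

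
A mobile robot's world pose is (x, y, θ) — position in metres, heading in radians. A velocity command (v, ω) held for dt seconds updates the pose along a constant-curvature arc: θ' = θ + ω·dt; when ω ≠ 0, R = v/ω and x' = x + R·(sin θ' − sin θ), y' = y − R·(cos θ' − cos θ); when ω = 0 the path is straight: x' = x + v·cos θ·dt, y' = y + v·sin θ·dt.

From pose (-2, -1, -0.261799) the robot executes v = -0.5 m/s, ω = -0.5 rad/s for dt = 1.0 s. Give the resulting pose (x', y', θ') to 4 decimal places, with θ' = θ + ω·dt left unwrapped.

(-2.4314, -0.7577, -0.7618)

θ' = -0.2618 + -0.5·1.0 = -0.7618
R = v/ω = -0.5/-0.5 = 1.0000
x' = -2 + 1.0000·(sin -0.7618 − sin -0.2618) = -2.4314
y' = -1 − 1.0000·(cos -0.7618 − cos -0.2618) = -0.7577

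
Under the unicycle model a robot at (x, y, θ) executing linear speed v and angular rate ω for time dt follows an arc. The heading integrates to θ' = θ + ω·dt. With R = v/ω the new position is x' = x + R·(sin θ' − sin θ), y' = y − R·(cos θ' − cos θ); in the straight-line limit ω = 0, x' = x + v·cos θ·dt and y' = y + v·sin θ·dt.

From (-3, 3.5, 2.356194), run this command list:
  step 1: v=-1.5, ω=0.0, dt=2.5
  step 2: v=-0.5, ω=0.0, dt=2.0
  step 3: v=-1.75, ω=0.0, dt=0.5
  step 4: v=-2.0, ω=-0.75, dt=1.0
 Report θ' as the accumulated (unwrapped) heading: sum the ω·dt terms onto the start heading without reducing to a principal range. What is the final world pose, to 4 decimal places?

step 1: θ'=2.3562 (straight) → pose (-0.3484, 0.8483, 2.3562)
step 2: θ'=2.3562 (straight) → pose (0.3588, 0.1412, 2.3562)
step 3: θ'=2.3562 (straight) → pose (0.9775, -0.4775, 2.3562)
step 4: θ'=1.6062 (R=2.6667) → pose (1.7569, -2.2687, 1.6062)

(1.7569, -2.2687, 1.6062)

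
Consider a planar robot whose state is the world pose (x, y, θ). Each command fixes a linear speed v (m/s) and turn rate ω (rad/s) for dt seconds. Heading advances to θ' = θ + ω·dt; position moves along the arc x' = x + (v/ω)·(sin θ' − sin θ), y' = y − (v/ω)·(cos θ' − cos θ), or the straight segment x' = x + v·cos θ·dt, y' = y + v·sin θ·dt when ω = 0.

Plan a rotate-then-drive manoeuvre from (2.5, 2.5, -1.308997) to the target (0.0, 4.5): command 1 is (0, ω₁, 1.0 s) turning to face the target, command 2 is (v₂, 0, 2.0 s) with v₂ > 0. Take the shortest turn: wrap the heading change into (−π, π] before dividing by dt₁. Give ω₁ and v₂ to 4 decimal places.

heading to target = atan2(4.5−2.5, 0−2.5) = 2.4669
Δθ = wrap(2.4669 − -1.3090) = -2.5073; ω₁ = Δθ/dt₁ = -2.5073
distance = √((0−2.5)² + (4.5−2.5)²) = 3.2016; v₂ = distance/dt₂ = 1.6008

ω₁ = -2.5073, v₂ = 1.6008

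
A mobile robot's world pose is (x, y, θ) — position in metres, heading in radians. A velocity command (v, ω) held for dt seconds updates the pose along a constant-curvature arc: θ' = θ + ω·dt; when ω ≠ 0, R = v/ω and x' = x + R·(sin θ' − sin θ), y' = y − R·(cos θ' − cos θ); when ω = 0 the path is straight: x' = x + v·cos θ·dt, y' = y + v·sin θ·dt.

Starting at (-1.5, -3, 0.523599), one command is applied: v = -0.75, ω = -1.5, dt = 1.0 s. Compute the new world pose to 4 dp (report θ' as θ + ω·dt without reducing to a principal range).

θ' = 0.5236 + -1.5·1.0 = -0.9764
R = v/ω = -0.75/-1.5 = 0.5000
x' = -1.5 + 0.5000·(sin -0.9764 − sin 0.5236) = -2.1642
y' = -3 − 0.5000·(cos -0.9764 − cos 0.5236) = -2.8470

(-2.1642, -2.8470, -0.9764)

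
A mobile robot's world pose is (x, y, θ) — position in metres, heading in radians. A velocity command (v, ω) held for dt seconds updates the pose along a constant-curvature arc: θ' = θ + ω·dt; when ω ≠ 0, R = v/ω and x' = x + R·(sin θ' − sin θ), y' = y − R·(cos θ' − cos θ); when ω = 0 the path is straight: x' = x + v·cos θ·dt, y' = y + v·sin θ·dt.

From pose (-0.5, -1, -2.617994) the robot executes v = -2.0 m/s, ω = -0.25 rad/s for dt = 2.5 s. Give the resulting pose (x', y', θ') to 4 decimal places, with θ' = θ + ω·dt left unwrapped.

(4.3098, 0.0307, -3.2430)

θ' = -2.6180 + -0.25·2.5 = -3.2430
R = v/ω = -2.0/-0.25 = 8.0000
x' = -0.5 + 8.0000·(sin -3.2430 − sin -2.6180) = 4.3098
y' = -1 − 8.0000·(cos -3.2430 − cos -2.6180) = 0.0307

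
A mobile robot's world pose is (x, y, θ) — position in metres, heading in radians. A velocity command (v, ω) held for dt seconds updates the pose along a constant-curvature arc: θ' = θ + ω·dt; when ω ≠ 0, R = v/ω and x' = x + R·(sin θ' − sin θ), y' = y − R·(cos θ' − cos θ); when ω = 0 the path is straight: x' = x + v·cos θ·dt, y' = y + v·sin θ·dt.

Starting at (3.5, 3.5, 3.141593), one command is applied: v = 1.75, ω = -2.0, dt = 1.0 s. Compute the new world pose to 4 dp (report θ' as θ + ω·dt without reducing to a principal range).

θ' = 3.1416 + -2.0·1.0 = 1.1416
R = v/ω = 1.75/-2.0 = -0.8750
x' = 3.5 + -0.8750·(sin 1.1416 − sin 3.1416) = 2.7044
y' = 3.5 − -0.8750·(cos 1.1416 − cos 3.1416) = 4.7391

(2.7044, 4.7391, 1.1416)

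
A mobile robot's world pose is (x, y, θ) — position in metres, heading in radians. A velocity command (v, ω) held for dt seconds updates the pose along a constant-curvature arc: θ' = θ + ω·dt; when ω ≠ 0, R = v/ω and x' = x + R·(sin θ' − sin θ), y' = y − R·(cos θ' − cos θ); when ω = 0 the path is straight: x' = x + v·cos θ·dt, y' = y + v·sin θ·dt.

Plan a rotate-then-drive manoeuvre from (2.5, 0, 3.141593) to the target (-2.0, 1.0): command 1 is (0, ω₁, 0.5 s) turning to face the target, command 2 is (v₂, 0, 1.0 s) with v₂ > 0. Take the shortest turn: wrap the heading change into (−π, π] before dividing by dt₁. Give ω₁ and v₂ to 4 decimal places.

heading to target = atan2(1−0, -2−2.5) = 2.9229
Δθ = wrap(2.9229 − 3.1416) = -0.2187; ω₁ = Δθ/dt₁ = -0.4373
distance = √((-2−2.5)² + (1−0)²) = 4.6098; v₂ = distance/dt₂ = 4.6098

ω₁ = -0.4373, v₂ = 4.6098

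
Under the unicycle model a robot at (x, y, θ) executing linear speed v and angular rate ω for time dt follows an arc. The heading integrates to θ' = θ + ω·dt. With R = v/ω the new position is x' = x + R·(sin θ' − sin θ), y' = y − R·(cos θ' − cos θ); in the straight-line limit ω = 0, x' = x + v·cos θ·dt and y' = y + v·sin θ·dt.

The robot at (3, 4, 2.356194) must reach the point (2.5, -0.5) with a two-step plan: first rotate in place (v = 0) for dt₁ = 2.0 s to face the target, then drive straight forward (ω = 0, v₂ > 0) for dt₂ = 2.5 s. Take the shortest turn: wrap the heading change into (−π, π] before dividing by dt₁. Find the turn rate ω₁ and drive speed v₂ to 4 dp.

ω₁ = 1.1228, v₂ = 1.8111

heading to target = atan2(-0.5−4, 2.5−3) = -1.6815
Δθ = wrap(-1.6815 − 2.3562) = 2.2455; ω₁ = Δθ/dt₁ = 1.1228
distance = √((2.5−3)² + (-0.5−4)²) = 4.5277; v₂ = distance/dt₂ = 1.8111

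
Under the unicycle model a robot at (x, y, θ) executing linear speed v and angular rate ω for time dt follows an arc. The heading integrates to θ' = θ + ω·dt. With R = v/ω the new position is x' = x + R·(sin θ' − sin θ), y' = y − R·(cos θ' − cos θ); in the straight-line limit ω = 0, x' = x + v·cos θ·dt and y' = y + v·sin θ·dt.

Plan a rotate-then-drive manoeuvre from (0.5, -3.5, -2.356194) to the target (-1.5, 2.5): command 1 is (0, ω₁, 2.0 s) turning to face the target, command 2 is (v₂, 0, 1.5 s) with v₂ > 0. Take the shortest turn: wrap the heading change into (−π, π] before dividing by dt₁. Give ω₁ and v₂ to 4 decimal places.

ω₁ = -1.0172, v₂ = 4.2164

heading to target = atan2(2.5−-3.5, -1.5−0.5) = 1.8925
Δθ = wrap(1.8925 − -2.3562) = -2.0344; ω₁ = Δθ/dt₁ = -1.0172
distance = √((-1.5−0.5)² + (2.5−-3.5)²) = 6.3246; v₂ = distance/dt₂ = 4.2164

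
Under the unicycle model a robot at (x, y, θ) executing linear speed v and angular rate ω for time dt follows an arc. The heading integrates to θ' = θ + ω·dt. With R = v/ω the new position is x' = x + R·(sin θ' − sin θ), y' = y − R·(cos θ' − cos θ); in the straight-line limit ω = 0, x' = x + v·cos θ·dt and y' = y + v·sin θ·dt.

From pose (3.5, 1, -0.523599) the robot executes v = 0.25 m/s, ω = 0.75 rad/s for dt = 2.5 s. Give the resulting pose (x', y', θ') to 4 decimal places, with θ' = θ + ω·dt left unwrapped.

(3.9920, 1.2161, 1.3514)

θ' = -0.5236 + 0.75·2.5 = 1.3514
R = v/ω = 0.25/0.75 = 0.3333
x' = 3.5 + 0.3333·(sin 1.3514 − sin -0.5236) = 3.9920
y' = 1 − 0.3333·(cos 1.3514 − cos -0.5236) = 1.2161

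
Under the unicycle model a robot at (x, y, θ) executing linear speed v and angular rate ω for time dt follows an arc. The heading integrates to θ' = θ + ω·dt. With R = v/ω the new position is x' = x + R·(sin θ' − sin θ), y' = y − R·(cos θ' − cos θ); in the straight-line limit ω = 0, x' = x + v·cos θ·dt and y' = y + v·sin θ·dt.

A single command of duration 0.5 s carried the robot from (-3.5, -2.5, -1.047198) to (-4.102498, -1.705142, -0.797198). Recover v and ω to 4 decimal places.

Δθ = -0.797198 − -1.047198 = 0.250000
ω = Δθ/dt = 0.250000/0.5 = 0.5000
R = −Δy/(cos θ' − cos θ) = -4.0000
v = R·ω = -4.0000·0.5000 = -2.0000

v = -2.0000, ω = 0.5000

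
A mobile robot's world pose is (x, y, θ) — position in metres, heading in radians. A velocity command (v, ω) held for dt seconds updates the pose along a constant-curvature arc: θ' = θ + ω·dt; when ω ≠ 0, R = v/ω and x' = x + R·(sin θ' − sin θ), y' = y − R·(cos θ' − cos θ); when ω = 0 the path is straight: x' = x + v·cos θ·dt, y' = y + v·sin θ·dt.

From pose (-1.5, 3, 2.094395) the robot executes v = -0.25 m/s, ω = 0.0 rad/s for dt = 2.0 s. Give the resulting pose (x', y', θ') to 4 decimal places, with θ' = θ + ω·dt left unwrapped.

θ' = 2.0944 + 0.0·2.0 = 2.0944
ω = 0 → straight: x' = -1.5 + -0.25·cos(2.0944)·2.0 = -1.2500
y' = 3 + -0.25·sin(2.0944)·2.0 = 2.5670

(-1.2500, 2.5670, 2.0944)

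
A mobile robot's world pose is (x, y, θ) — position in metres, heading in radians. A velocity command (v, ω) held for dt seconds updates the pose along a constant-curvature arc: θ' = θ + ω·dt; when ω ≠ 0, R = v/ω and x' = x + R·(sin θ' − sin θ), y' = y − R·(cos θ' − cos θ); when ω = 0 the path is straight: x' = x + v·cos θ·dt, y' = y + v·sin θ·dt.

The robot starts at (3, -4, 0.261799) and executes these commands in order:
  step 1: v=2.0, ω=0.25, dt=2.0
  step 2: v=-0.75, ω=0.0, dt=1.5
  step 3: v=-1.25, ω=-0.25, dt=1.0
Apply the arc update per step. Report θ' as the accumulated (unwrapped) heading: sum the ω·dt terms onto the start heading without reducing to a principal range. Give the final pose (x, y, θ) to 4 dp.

step 1: θ'=0.7618 (R=8.0000) → pose (6.4512, -2.0614, 0.7618)
step 2: θ'=0.7618 (straight) → pose (5.6372, -2.8379, 0.7618)
step 3: θ'=0.5118 (R=5.0000) → pose (4.6348, -3.5792, 0.5118)

(4.6348, -3.5792, 0.5118)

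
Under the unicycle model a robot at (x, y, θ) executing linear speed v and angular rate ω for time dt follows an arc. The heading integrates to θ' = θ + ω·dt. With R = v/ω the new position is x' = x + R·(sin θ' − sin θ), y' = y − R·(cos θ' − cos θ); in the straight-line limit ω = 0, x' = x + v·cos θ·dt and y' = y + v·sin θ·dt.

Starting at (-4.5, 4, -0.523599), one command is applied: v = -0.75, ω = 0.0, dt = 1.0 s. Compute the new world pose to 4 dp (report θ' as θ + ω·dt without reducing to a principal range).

θ' = -0.5236 + 0.0·1.0 = -0.5236
ω = 0 → straight: x' = -4.5 + -0.75·cos(-0.5236)·1.0 = -5.1495
y' = 4 + -0.75·sin(-0.5236)·1.0 = 4.3750

(-5.1495, 4.3750, -0.5236)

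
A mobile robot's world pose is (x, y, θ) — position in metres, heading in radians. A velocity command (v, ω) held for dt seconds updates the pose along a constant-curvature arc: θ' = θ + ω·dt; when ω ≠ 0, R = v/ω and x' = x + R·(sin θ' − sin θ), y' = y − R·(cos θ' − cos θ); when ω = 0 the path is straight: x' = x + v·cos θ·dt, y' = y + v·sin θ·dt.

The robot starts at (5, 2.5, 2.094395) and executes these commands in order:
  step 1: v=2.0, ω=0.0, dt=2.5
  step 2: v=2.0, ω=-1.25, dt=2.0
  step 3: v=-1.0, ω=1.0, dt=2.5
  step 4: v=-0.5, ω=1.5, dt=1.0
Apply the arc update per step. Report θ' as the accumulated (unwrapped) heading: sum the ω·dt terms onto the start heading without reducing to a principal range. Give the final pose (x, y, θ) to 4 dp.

step 1: θ'=2.0944 (straight) → pose (2.5000, 6.8301, 2.0944)
step 2: θ'=-0.4056 (R=-1.6000) → pose (4.5170, 9.1003, -0.4056)
step 3: θ'=2.0944 (R=-1.0000) → pose (3.2564, 7.6814, 2.0944)
step 4: θ'=3.5944 (R=-0.3333) → pose (3.6909, 7.5484, 3.5944)

(3.6909, 7.5484, 3.5944)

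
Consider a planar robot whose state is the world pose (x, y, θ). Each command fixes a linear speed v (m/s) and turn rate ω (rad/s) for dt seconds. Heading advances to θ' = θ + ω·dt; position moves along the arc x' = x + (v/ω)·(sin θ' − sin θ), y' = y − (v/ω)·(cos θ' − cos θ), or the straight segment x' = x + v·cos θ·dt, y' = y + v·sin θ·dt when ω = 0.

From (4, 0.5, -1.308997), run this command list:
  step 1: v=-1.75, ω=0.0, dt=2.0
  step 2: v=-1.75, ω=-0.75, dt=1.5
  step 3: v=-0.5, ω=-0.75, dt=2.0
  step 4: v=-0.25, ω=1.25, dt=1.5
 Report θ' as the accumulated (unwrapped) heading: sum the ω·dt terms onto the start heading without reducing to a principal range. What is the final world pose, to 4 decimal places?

(5.0584, 6.2659, -2.0590)

step 1: θ'=-1.3090 (straight) → pose (3.0941, 3.8807, -1.3090)
step 2: θ'=-2.4340 (R=2.3333) → pose (3.8313, 6.2578, -2.4340)
step 3: θ'=-3.9340 (R=0.6667) → pose (4.7393, 6.2193, -3.9340)
step 4: θ'=-2.0590 (R=-0.2000) → pose (5.0584, 6.2659, -2.0590)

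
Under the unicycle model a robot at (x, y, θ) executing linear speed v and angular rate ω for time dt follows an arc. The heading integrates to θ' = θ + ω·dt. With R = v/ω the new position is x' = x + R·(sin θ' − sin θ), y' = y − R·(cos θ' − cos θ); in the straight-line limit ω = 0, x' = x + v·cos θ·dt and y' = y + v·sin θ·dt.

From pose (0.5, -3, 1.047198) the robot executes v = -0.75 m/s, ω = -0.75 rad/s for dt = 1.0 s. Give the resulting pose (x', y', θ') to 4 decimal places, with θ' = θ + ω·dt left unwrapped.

θ' = 1.0472 + -0.75·1.0 = 0.2972
R = v/ω = -0.75/-0.75 = 1.0000
x' = 0.5 + 1.0000·(sin 0.2972 − sin 1.0472) = -0.0732
y' = -3 − 1.0000·(cos 0.2972 − cos 1.0472) = -3.4562

(-0.0732, -3.4562, 0.2972)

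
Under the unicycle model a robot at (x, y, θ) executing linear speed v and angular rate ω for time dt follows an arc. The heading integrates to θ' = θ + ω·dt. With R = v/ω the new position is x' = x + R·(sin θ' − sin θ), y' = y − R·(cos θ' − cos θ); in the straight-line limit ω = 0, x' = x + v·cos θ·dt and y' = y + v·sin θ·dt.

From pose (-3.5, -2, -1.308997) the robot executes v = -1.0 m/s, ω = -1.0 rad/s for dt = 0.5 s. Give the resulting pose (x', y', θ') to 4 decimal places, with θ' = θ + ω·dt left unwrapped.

θ' = -1.3090 + -1.0·0.5 = -1.8090
R = v/ω = -1.0/-1.0 = 1.0000
x' = -3.5 + 1.0000·(sin -1.8090 − sin -1.3090) = -3.5058
y' = -2 − 1.0000·(cos -1.8090 − cos -1.3090) = -1.5052

(-3.5058, -1.5052, -1.8090)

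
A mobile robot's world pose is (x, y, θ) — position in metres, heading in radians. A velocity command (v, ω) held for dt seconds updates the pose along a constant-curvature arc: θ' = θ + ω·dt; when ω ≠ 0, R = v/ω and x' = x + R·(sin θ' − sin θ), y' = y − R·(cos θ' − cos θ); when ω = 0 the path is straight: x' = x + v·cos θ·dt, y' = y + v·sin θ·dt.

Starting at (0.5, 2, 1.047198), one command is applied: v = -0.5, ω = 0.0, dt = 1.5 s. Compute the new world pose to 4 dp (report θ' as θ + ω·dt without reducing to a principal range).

θ' = 1.0472 + 0.0·1.5 = 1.0472
ω = 0 → straight: x' = 0.5 + -0.5·cos(1.0472)·1.5 = 0.1250
y' = 2 + -0.5·sin(1.0472)·1.5 = 1.3505

(0.1250, 1.3505, 1.0472)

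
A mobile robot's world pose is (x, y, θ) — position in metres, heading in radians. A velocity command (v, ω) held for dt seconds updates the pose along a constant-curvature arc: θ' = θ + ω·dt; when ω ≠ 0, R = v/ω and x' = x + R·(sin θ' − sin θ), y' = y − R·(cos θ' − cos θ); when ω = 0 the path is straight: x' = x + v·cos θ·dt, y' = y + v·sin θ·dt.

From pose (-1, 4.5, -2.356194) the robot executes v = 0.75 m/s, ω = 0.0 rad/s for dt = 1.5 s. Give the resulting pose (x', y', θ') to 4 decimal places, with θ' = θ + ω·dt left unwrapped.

(-1.7955, 3.7045, -2.3562)

θ' = -2.3562 + 0.0·1.5 = -2.3562
ω = 0 → straight: x' = -1 + 0.75·cos(-2.3562)·1.5 = -1.7955
y' = 4.5 + 0.75·sin(-2.3562)·1.5 = 3.7045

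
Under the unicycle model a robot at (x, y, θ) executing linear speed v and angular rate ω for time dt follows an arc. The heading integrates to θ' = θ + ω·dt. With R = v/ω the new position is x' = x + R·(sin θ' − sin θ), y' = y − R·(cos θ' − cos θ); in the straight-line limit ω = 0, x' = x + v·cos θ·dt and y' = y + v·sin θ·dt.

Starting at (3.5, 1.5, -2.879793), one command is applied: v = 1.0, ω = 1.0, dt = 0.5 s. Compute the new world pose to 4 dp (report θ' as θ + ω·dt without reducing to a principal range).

θ' = -2.8798 + 1.0·0.5 = -2.3798
R = v/ω = 1.0/1.0 = 1.0000
x' = 3.5 + 1.0000·(sin -2.3798 − sin -2.8798) = 3.0686
y' = 1.5 − 1.0000·(cos -2.3798 − cos -2.8798) = 1.2577

(3.0686, 1.2577, -2.3798)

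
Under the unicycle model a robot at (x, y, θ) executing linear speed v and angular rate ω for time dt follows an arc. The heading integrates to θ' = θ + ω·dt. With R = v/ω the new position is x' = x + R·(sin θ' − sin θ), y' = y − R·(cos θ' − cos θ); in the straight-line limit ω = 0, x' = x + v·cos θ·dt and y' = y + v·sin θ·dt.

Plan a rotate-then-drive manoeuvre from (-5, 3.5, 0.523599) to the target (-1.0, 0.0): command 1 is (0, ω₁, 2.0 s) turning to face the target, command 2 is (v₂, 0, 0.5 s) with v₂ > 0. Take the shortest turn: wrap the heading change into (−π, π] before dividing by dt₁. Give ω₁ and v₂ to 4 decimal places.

ω₁ = -0.6212, v₂ = 10.6301

heading to target = atan2(0−3.5, -1−-5) = -0.7188
Δθ = wrap(-0.7188 − 0.5236) = -1.2424; ω₁ = Δθ/dt₁ = -0.6212
distance = √((-1−-5)² + (0−3.5)²) = 5.3151; v₂ = distance/dt₂ = 10.6301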